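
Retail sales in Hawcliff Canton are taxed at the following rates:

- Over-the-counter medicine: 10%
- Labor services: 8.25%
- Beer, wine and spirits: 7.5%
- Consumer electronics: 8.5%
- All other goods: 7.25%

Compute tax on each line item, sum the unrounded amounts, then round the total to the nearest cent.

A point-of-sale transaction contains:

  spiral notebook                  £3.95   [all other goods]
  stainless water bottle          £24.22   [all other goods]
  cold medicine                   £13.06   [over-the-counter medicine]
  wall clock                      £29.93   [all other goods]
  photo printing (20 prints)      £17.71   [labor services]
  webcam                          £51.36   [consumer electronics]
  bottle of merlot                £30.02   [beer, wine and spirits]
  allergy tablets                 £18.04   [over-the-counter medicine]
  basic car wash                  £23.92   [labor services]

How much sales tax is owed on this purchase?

Spiral notebook £3.95: all other goods → 7.25% → £0.286375
Stainless water bottle £24.22: all other goods → 7.25% → £1.75595
Cold medicine £13.06: over-the-counter medicine → 10% → £1.306
Wall clock £29.93: all other goods → 7.25% → £2.169925
Photo printing (20 prints) £17.71: labor services → 8.25% → £1.461075
Webcam £51.36: consumer electronics → 8.5% → £4.3656
Bottle of merlot £30.02: beer, wine and spirits → 7.5% → £2.2515
Allergy tablets £18.04: over-the-counter medicine → 10% → £1.804
Basic car wash £23.92: labor services → 8.25% → £1.9734
Unrounded tax sum = £17.373825 → £17.37

£17.37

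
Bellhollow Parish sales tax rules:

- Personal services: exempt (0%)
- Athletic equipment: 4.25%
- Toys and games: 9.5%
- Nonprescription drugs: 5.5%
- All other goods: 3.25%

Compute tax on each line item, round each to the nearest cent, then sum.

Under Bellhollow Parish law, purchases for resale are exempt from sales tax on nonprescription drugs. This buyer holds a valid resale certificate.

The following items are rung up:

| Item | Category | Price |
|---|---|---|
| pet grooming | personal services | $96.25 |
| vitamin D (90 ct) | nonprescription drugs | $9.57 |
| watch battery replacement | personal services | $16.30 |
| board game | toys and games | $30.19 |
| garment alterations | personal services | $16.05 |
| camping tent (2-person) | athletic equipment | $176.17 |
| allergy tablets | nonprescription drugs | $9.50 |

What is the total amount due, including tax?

$364.39

Pet grooming $96.25: personal services → 0% → $0.00
Vitamin D (90 ct) $9.57: nonprescription drugs, buyer-exempt → 0% → $0.00
Watch battery replacement $16.30: personal services → 0% → $0.00
Board game $30.19: toys and games → 9.5% → $2.87
Garment alterations $16.05: personal services → 0% → $0.00
Camping tent (2-person) $176.17: athletic equipment → 4.25% → $7.49
Allergy tablets $9.50: nonprescription drugs, buyer-exempt → 0% → $0.00
Subtotal = $354.03; tax = $10.36; total due = $364.39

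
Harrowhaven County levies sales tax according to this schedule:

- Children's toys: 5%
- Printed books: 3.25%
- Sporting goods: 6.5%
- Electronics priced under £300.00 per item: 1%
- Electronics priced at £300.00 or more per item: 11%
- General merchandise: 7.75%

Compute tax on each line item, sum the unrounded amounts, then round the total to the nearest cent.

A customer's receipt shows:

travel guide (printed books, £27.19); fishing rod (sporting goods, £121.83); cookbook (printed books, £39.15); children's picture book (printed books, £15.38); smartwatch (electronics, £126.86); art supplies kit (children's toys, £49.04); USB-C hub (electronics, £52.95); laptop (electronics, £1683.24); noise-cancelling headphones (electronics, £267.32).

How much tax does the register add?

£202.65

Travel guide £27.19: printed books → 3.25% → £0.883675
Fishing rod £121.83: sporting goods → 6.5% → £7.91895
Cookbook £39.15: printed books → 3.25% → £1.272375
Children's picture book £15.38: printed books → 3.25% → £0.49985
Smartwatch £126.86: electronics, under £300.00 → 1% → £1.2686
Art supplies kit £49.04: children's toys → 5% → £2.452
USB-C hub £52.95: electronics, under £300.00 → 1% → £0.5295
Laptop £1683.24: electronics, £300.00 or more → 11% → £185.1564
Noise-cancelling headphones £267.32: electronics, under £300.00 → 1% → £2.6732
Unrounded tax sum = £202.65455 → £202.65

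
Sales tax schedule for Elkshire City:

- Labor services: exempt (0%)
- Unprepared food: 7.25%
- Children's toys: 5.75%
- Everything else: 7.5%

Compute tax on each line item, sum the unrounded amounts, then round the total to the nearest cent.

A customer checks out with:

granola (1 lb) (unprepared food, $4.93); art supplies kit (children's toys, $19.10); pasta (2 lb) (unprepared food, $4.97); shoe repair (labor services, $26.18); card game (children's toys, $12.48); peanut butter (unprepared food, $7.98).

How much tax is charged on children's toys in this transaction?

$1.82

Art supplies kit $19.10: children's toys → 5.75% → $1.09825
Card game $12.48: children's toys → 5.75% → $0.7176
Tax on children's toys: unrounded sum = $1.81585 → $1.82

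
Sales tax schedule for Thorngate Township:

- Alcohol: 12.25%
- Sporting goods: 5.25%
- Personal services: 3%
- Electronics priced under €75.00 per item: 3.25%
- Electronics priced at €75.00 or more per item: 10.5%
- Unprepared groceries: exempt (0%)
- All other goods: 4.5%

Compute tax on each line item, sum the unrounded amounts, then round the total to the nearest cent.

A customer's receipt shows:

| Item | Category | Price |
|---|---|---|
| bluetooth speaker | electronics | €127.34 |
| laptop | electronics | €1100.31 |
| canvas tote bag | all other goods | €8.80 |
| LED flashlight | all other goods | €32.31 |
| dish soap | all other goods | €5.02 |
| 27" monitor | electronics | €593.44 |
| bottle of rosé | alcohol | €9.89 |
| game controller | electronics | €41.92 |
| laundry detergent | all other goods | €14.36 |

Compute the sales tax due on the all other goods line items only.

Canvas tote bag €8.80: all other goods → 4.5% → €0.396
LED flashlight €32.31: all other goods → 4.5% → €1.45395
Dish soap €5.02: all other goods → 4.5% → €0.2259
Laundry detergent €14.36: all other goods → 4.5% → €0.6462
Tax on all other goods: unrounded sum = €2.72205 → €2.72

€2.72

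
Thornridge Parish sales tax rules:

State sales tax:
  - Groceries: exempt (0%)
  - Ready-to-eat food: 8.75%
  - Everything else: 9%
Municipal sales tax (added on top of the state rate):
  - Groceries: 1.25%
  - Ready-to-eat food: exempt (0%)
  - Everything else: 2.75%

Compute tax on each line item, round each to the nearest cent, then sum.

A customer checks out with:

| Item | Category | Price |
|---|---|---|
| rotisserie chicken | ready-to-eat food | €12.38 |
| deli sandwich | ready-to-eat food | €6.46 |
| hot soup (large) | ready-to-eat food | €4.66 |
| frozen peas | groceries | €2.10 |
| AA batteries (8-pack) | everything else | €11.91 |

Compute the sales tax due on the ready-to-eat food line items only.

Rotisserie chicken €12.38: ready-to-eat food → 8.75% + 0% municipal = 8.75% → €1.08
Deli sandwich €6.46: ready-to-eat food → 8.75% + 0% municipal = 8.75% → €0.57
Hot soup (large) €4.66: ready-to-eat food → 8.75% + 0% municipal = 8.75% → €0.41
Tax on ready-to-eat food = €1.08 + €0.57 + €0.41 = €2.06

€2.06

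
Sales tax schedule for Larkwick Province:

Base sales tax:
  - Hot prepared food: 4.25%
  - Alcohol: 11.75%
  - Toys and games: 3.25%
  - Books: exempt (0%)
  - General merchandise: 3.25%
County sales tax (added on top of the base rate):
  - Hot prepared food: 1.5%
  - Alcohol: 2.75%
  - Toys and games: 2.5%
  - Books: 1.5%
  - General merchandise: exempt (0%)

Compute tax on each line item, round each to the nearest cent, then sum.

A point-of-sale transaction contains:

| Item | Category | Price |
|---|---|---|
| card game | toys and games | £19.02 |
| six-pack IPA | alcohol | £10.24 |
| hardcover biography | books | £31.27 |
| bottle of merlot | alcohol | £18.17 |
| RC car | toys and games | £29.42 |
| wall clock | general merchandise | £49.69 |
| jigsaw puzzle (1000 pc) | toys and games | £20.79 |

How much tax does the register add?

Card game £19.02: toys and games → 3.25% + 2.5% county = 5.75% → £1.09
Six-pack IPA £10.24: alcohol → 11.75% + 2.75% county = 14.5% → £1.48
Hardcover biography £31.27: books → 0% + 1.5% county = 1.5% → £0.47
Bottle of merlot £18.17: alcohol → 11.75% + 2.75% county = 14.5% → £2.63
RC car £29.42: toys and games → 3.25% + 2.5% county = 5.75% → £1.69
Wall clock £49.69: general merchandise → 3.25% + 0% county = 3.25% → £1.61
Jigsaw puzzle (1000 pc) £20.79: toys and games → 3.25% + 2.5% county = 5.75% → £1.20
Total tax = £1.09 + £1.48 + £0.47 + £2.63 + £1.69 + £1.61 + £1.20 = £10.17

£10.17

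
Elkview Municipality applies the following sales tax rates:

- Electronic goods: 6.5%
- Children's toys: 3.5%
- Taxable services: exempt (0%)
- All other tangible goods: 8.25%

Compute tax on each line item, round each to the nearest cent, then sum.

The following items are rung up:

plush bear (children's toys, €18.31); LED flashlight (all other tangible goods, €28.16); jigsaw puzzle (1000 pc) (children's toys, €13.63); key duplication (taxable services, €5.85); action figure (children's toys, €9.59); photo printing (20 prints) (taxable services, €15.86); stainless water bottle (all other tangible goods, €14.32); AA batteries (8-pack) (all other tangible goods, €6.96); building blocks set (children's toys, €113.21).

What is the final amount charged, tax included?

Plush bear €18.31: children's toys → 3.5% → €0.64
LED flashlight €28.16: all other tangible goods → 8.25% → €2.32
Jigsaw puzzle (1000 pc) €13.63: children's toys → 3.5% → €0.48
Key duplication €5.85: taxable services → 0% → €0.00
Action figure €9.59: children's toys → 3.5% → €0.34
Photo printing (20 prints) €15.86: taxable services → 0% → €0.00
Stainless water bottle €14.32: all other tangible goods → 8.25% → €1.18
AA batteries (8-pack) €6.96: all other tangible goods → 8.25% → €0.57
Building blocks set €113.21: children's toys → 3.5% → €3.96
Subtotal = €225.89; tax = €9.49; total due = €235.38

€235.38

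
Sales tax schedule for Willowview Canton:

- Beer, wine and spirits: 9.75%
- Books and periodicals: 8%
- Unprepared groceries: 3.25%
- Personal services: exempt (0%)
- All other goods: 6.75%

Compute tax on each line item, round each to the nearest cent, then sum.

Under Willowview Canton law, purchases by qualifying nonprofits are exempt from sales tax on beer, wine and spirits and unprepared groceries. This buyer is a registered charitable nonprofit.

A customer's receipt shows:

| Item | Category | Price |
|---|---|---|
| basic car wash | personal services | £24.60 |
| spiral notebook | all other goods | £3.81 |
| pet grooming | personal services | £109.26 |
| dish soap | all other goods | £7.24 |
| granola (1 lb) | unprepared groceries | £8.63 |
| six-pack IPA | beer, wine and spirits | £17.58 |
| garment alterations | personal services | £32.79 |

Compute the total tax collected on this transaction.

Basic car wash £24.60: personal services → 0% → £0.00
Spiral notebook £3.81: all other goods → 6.75% → £0.26
Pet grooming £109.26: personal services → 0% → £0.00
Dish soap £7.24: all other goods → 6.75% → £0.49
Granola (1 lb) £8.63: unprepared groceries, buyer-exempt → 0% → £0.00
Six-pack IPA £17.58: beer, wine and spirits, buyer-exempt → 0% → £0.00
Garment alterations £32.79: personal services → 0% → £0.00
Total tax = £0.26 + £0.49 = £0.75

£0.75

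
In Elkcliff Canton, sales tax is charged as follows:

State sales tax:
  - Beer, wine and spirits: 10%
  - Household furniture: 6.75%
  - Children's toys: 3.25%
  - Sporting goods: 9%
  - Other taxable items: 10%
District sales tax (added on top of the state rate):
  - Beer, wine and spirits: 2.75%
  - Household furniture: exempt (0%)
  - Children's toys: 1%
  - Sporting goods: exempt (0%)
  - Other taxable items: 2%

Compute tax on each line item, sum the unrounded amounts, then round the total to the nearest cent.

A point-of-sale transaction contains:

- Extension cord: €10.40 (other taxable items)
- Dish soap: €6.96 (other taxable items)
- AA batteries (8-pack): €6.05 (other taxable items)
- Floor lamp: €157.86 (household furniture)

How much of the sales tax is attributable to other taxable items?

€2.81

Extension cord €10.40: other taxable items → 10% + 2% district = 12% → €1.248
Dish soap €6.96: other taxable items → 10% + 2% district = 12% → €0.8352
AA batteries (8-pack) €6.05: other taxable items → 10% + 2% district = 12% → €0.726
Tax on other taxable items: unrounded sum = €2.8092 → €2.81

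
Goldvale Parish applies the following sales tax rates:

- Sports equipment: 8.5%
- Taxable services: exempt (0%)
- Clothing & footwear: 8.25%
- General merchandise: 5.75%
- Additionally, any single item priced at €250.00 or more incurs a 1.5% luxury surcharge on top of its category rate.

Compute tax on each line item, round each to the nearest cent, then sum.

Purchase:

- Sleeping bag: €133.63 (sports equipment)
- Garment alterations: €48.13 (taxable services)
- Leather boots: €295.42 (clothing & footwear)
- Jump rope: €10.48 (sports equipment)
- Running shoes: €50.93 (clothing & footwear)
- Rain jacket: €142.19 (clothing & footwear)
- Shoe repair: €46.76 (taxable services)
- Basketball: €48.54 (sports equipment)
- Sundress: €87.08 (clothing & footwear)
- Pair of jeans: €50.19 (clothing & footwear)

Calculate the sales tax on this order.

€72.43

Sleeping bag €133.63: sports equipment → 8.5% → €11.36
Garment alterations €48.13: taxable services → 0% → €0.00
Leather boots €295.42: clothing & footwear → 8.25% + 1.5% surcharge = 9.75% → €28.80
Jump rope €10.48: sports equipment → 8.5% → €0.89
Running shoes €50.93: clothing & footwear → 8.25% → €4.20
Rain jacket €142.19: clothing & footwear → 8.25% → €11.73
Shoe repair €46.76: taxable services → 0% → €0.00
Basketball €48.54: sports equipment → 8.5% → €4.13
Sundress €87.08: clothing & footwear → 8.25% → €7.18
Pair of jeans €50.19: clothing & footwear → 8.25% → €4.14
Total tax = €11.36 + €28.80 + €0.89 + €4.20 + €11.73 + €4.13 + €7.18 + €4.14 = €72.43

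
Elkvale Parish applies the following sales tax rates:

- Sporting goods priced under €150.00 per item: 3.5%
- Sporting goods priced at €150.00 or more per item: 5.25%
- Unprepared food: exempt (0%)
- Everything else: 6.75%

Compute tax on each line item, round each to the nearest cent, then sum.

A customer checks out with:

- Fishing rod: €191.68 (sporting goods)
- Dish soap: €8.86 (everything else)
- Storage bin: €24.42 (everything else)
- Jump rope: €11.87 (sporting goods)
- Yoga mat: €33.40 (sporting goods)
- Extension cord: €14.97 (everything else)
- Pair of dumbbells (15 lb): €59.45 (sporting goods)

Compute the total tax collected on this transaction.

€16.99

Fishing rod €191.68: sporting goods, €150.00 or more → 5.25% → €10.06
Dish soap €8.86: everything else → 6.75% → €0.60
Storage bin €24.42: everything else → 6.75% → €1.65
Jump rope €11.87: sporting goods, under €150.00 → 3.5% → €0.42
Yoga mat €33.40: sporting goods, under €150.00 → 3.5% → €1.17
Extension cord €14.97: everything else → 6.75% → €1.01
Pair of dumbbells (15 lb) €59.45: sporting goods, under €150.00 → 3.5% → €2.08
Total tax = €10.06 + €0.60 + €1.65 + €0.42 + €1.17 + €1.01 + €2.08 = €16.99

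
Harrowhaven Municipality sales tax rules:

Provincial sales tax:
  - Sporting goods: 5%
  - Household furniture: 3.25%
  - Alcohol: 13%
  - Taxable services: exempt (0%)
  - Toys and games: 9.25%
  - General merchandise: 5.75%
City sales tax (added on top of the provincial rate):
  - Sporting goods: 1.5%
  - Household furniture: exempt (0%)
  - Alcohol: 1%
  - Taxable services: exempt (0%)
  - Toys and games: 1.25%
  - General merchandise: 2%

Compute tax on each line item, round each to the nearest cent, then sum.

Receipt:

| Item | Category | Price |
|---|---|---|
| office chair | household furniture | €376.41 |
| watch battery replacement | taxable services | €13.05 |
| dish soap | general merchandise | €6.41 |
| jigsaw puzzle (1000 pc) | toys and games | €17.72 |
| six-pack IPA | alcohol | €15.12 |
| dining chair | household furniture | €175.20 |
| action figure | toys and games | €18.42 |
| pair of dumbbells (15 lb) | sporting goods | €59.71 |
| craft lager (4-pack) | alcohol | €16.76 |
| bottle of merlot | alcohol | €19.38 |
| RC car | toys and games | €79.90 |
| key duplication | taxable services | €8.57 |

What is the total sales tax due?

Office chair €376.41: household furniture → 3.25% + 0% city = 3.25% → €12.23
Watch battery replacement €13.05: taxable services → 0% + 0% city = 0% → €0.00
Dish soap €6.41: general merchandise → 5.75% + 2% city = 7.75% → €0.50
Jigsaw puzzle (1000 pc) €17.72: toys and games → 9.25% + 1.25% city = 10.5% → €1.86
Six-pack IPA €15.12: alcohol → 13% + 1% city = 14% → €2.12
Dining chair €175.20: household furniture → 3.25% + 0% city = 3.25% → €5.69
Action figure €18.42: toys and games → 9.25% + 1.25% city = 10.5% → €1.93
Pair of dumbbells (15 lb) €59.71: sporting goods → 5% + 1.5% city = 6.5% → €3.88
Craft lager (4-pack) €16.76: alcohol → 13% + 1% city = 14% → €2.35
Bottle of merlot €19.38: alcohol → 13% + 1% city = 14% → €2.71
RC car €79.90: toys and games → 9.25% + 1.25% city = 10.5% → €8.39
Key duplication €8.57: taxable services → 0% + 0% city = 0% → €0.00
Total tax = €12.23 + €0.50 + €1.86 + €2.12 + €5.69 + €1.93 + €3.88 + €2.35 + €2.71 + €8.39 = €41.66

€41.66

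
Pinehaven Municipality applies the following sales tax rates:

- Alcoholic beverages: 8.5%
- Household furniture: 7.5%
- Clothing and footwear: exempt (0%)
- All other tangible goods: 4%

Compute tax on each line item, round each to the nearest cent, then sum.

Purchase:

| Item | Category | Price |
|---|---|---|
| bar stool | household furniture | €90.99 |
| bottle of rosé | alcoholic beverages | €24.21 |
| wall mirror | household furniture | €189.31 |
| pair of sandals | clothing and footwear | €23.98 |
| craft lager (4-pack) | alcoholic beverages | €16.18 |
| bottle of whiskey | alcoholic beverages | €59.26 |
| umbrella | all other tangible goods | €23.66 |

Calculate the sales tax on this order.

Bar stool €90.99: household furniture → 7.5% → €6.82
Bottle of rosé €24.21: alcoholic beverages → 8.5% → €2.06
Wall mirror €189.31: household furniture → 7.5% → €14.20
Pair of sandals €23.98: clothing and footwear → 0% → €0.00
Craft lager (4-pack) €16.18: alcoholic beverages → 8.5% → €1.38
Bottle of whiskey €59.26: alcoholic beverages → 8.5% → €5.04
Umbrella €23.66: all other tangible goods → 4% → €0.95
Total tax = €6.82 + €2.06 + €14.20 + €1.38 + €5.04 + €0.95 = €30.45

€30.45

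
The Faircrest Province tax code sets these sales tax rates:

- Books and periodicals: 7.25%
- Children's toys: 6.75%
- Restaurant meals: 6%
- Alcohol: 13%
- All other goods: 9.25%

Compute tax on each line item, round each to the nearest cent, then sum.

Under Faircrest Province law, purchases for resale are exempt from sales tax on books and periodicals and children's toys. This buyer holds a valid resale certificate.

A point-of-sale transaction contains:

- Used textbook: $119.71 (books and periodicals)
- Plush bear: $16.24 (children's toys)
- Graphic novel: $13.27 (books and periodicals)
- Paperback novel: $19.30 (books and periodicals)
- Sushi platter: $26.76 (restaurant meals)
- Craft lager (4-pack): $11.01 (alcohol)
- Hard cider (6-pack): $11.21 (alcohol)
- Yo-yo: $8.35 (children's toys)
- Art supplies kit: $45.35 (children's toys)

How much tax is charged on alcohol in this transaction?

$2.89

Craft lager (4-pack) $11.01: alcohol → 13% → $1.43
Hard cider (6-pack) $11.21: alcohol → 13% → $1.46
Tax on alcohol = $1.43 + $1.46 = $2.89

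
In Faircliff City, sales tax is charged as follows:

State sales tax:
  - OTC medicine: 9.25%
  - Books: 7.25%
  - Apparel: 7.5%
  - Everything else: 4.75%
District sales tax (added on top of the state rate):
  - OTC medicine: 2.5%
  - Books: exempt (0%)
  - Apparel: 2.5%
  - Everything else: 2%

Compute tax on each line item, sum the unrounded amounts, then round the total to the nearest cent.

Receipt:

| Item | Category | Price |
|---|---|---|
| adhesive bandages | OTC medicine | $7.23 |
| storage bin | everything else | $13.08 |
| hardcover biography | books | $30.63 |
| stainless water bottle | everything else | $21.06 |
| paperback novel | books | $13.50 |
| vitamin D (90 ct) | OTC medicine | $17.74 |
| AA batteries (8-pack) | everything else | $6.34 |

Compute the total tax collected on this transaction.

Adhesive bandages $7.23: OTC medicine → 9.25% + 2.5% district = 11.75% → $0.849525
Storage bin $13.08: everything else → 4.75% + 2% district = 6.75% → $0.8829
Hardcover biography $30.63: books → 7.25% + 0% district = 7.25% → $2.220675
Stainless water bottle $21.06: everything else → 4.75% + 2% district = 6.75% → $1.42155
Paperback novel $13.50: books → 7.25% + 0% district = 7.25% → $0.97875
Vitamin D (90 ct) $17.74: OTC medicine → 9.25% + 2.5% district = 11.75% → $2.08445
AA batteries (8-pack) $6.34: everything else → 4.75% + 2% district = 6.75% → $0.42795
Unrounded tax sum = $8.8658 → $8.87

$8.87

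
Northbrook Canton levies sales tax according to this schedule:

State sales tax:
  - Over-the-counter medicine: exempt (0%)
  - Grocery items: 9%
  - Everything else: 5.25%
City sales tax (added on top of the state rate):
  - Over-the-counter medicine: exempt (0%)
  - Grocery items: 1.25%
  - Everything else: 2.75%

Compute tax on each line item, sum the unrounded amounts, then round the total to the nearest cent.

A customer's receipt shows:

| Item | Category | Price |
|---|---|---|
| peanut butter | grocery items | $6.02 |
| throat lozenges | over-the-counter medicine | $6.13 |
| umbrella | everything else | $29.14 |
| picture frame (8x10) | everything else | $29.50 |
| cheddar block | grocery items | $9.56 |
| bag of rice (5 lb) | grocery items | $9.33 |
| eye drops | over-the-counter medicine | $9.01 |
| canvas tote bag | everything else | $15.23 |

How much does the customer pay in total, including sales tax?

Peanut butter $6.02: grocery items → 9% + 1.25% city = 10.25% → $0.61705
Throat lozenges $6.13: over-the-counter medicine → 0% + 0% city = 0% → $0.00
Umbrella $29.14: everything else → 5.25% + 2.75% city = 8% → $2.3312
Picture frame (8x10) $29.50: everything else → 5.25% + 2.75% city = 8% → $2.36
Cheddar block $9.56: grocery items → 9% + 1.25% city = 10.25% → $0.9799
Bag of rice (5 lb) $9.33: grocery items → 9% + 1.25% city = 10.25% → $0.956325
Eye drops $9.01: over-the-counter medicine → 0% + 0% city = 0% → $0.00
Canvas tote bag $15.23: everything else → 5.25% + 2.75% city = 8% → $1.2184
Subtotal = $113.92; unrounded tax = $8.462875 → $8.46; total due = $122.38

$122.38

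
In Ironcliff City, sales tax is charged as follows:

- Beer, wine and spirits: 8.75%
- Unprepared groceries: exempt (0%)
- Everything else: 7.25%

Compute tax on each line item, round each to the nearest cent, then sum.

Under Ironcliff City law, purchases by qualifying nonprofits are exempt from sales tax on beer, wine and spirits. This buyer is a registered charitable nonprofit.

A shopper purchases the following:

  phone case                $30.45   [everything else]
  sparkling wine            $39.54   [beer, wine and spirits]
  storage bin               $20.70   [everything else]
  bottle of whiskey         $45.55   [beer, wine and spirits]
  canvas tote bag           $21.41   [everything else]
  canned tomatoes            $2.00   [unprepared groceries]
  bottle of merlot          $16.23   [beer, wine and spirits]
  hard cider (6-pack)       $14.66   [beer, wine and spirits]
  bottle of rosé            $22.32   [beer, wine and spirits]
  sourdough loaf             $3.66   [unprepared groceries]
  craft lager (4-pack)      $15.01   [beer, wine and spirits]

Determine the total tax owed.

$5.26

Phone case $30.45: everything else → 7.25% → $2.21
Sparkling wine $39.54: beer, wine and spirits, buyer-exempt → 0% → $0.00
Storage bin $20.70: everything else → 7.25% → $1.50
Bottle of whiskey $45.55: beer, wine and spirits, buyer-exempt → 0% → $0.00
Canvas tote bag $21.41: everything else → 7.25% → $1.55
Canned tomatoes $2.00: unprepared groceries → 0% → $0.00
Bottle of merlot $16.23: beer, wine and spirits, buyer-exempt → 0% → $0.00
Hard cider (6-pack) $14.66: beer, wine and spirits, buyer-exempt → 0% → $0.00
Bottle of rosé $22.32: beer, wine and spirits, buyer-exempt → 0% → $0.00
Sourdough loaf $3.66: unprepared groceries → 0% → $0.00
Craft lager (4-pack) $15.01: beer, wine and spirits, buyer-exempt → 0% → $0.00
Total tax = $2.21 + $1.50 + $1.55 = $5.26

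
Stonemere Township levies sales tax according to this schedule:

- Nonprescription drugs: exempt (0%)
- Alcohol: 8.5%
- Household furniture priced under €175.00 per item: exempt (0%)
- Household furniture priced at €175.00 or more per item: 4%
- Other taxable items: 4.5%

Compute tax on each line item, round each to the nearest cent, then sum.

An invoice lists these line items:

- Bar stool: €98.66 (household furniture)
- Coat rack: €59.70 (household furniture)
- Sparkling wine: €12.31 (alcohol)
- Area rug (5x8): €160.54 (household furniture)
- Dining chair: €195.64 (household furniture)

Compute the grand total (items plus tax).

€535.73

Bar stool €98.66: household furniture, under €175.00 → 0% → €0.00
Coat rack €59.70: household furniture, under €175.00 → 0% → €0.00
Sparkling wine €12.31: alcohol → 8.5% → €1.05
Area rug (5x8) €160.54: household furniture, under €175.00 → 0% → €0.00
Dining chair €195.64: household furniture, €175.00 or more → 4% → €7.83
Subtotal = €526.85; tax = €8.88; total due = €535.73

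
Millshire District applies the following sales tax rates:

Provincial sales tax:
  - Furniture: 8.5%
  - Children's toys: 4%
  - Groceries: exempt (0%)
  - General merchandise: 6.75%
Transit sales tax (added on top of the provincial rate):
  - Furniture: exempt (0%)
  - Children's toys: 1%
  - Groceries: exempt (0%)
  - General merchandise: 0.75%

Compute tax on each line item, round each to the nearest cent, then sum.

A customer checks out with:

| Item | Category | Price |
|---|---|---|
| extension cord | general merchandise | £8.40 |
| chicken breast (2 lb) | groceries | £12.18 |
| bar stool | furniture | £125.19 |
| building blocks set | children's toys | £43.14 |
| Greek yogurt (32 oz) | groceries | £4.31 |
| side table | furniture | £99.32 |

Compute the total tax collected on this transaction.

Extension cord £8.40: general merchandise → 6.75% + 0.75% transit = 7.5% → £0.63
Chicken breast (2 lb) £12.18: groceries → 0% + 0% transit = 0% → £0.00
Bar stool £125.19: furniture → 8.5% + 0% transit = 8.5% → £10.64
Building blocks set £43.14: children's toys → 4% + 1% transit = 5% → £2.16
Greek yogurt (32 oz) £4.31: groceries → 0% + 0% transit = 0% → £0.00
Side table £99.32: furniture → 8.5% + 0% transit = 8.5% → £8.44
Total tax = £0.63 + £10.64 + £2.16 + £8.44 = £21.87

£21.87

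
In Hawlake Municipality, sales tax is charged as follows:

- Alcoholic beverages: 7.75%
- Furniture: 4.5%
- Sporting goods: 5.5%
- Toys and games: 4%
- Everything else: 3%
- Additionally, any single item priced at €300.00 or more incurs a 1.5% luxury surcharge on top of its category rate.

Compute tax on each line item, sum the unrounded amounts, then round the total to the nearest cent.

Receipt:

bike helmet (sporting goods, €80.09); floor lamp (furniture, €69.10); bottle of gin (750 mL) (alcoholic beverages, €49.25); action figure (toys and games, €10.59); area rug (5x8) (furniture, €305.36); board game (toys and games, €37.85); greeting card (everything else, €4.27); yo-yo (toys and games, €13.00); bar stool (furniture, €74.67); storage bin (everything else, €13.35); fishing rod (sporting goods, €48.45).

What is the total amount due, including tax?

Bike helmet €80.09: sporting goods → 5.5% → €4.40495
Floor lamp €69.10: furniture → 4.5% → €3.1095
Bottle of gin (750 mL) €49.25: alcoholic beverages → 7.75% → €3.816875
Action figure €10.59: toys and games → 4% → €0.4236
Area rug (5x8) €305.36: furniture → 4.5% + 1.5% surcharge = 6% → €18.3216
Board game €37.85: toys and games → 4% → €1.514
Greeting card €4.27: everything else → 3% → €0.1281
Yo-yo €13.00: toys and games → 4% → €0.52
Bar stool €74.67: furniture → 4.5% → €3.36015
Storage bin €13.35: everything else → 3% → €0.4005
Fishing rod €48.45: sporting goods → 5.5% → €2.66475
Subtotal = €705.98; unrounded tax = €38.664025 → €38.66; total due = €744.64

€744.64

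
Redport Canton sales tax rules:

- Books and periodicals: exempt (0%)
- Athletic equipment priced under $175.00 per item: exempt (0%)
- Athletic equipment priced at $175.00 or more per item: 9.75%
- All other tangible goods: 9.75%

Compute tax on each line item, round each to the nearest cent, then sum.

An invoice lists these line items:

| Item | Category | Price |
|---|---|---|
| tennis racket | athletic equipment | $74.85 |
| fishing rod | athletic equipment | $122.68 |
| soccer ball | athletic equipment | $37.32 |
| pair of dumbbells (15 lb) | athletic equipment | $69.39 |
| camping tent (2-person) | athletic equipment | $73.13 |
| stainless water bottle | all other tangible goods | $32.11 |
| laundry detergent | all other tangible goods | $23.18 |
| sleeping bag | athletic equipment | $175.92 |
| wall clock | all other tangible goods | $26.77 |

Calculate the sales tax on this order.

$25.15

Tennis racket $74.85: athletic equipment, under $175.00 → 0% → $0.00
Fishing rod $122.68: athletic equipment, under $175.00 → 0% → $0.00
Soccer ball $37.32: athletic equipment, under $175.00 → 0% → $0.00
Pair of dumbbells (15 lb) $69.39: athletic equipment, under $175.00 → 0% → $0.00
Camping tent (2-person) $73.13: athletic equipment, under $175.00 → 0% → $0.00
Stainless water bottle $32.11: all other tangible goods → 9.75% → $3.13
Laundry detergent $23.18: all other tangible goods → 9.75% → $2.26
Sleeping bag $175.92: athletic equipment, $175.00 or more → 9.75% → $17.15
Wall clock $26.77: all other tangible goods → 9.75% → $2.61
Total tax = $3.13 + $2.26 + $17.15 + $2.61 = $25.15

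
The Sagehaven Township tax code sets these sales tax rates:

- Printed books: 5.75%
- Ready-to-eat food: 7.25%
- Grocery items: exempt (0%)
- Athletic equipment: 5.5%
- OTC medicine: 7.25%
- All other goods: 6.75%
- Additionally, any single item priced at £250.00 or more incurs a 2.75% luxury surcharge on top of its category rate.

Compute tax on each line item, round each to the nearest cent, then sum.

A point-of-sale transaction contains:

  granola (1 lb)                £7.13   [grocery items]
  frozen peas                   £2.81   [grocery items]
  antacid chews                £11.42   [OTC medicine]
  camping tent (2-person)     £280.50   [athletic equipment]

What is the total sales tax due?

Granola (1 lb) £7.13: grocery items → 0% → £0.00
Frozen peas £2.81: grocery items → 0% → £0.00
Antacid chews £11.42: OTC medicine → 7.25% → £0.83
Camping tent (2-person) £280.50: athletic equipment → 5.5% + 2.75% surcharge = 8.25% → £23.14
Total tax = £0.83 + £23.14 = £23.97

£23.97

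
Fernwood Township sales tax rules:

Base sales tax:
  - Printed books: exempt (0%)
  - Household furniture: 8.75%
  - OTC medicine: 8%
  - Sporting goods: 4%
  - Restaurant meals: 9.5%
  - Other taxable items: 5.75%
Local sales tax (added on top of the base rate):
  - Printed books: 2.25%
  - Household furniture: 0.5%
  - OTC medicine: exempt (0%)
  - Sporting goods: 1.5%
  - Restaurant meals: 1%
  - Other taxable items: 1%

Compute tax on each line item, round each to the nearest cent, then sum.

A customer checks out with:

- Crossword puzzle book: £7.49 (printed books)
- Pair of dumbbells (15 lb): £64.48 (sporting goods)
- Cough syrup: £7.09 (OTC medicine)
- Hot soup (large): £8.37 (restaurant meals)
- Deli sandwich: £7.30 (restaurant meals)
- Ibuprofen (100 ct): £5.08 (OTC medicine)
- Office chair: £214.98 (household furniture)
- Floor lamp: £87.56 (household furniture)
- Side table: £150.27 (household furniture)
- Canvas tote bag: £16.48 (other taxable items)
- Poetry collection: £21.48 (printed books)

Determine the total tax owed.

Crossword puzzle book £7.49: printed books → 0% + 2.25% local = 2.25% → £0.17
Pair of dumbbells (15 lb) £64.48: sporting goods → 4% + 1.5% local = 5.5% → £3.55
Cough syrup £7.09: OTC medicine → 8% + 0% local = 8% → £0.57
Hot soup (large) £8.37: restaurant meals → 9.5% + 1% local = 10.5% → £0.88
Deli sandwich £7.30: restaurant meals → 9.5% + 1% local = 10.5% → £0.77
Ibuprofen (100 ct) £5.08: OTC medicine → 8% + 0% local = 8% → £0.41
Office chair £214.98: household furniture → 8.75% + 0.5% local = 9.25% → £19.89
Floor lamp £87.56: household furniture → 8.75% + 0.5% local = 9.25% → £8.10
Side table £150.27: household furniture → 8.75% + 0.5% local = 9.25% → £13.90
Canvas tote bag £16.48: other taxable items → 5.75% + 1% local = 6.75% → £1.11
Poetry collection £21.48: printed books → 0% + 2.25% local = 2.25% → £0.48
Total tax = £0.17 + £3.55 + £0.57 + £0.88 + £0.77 + £0.41 + £19.89 + £8.10 + £13.90 + £1.11 + £0.48 = £49.83

£49.83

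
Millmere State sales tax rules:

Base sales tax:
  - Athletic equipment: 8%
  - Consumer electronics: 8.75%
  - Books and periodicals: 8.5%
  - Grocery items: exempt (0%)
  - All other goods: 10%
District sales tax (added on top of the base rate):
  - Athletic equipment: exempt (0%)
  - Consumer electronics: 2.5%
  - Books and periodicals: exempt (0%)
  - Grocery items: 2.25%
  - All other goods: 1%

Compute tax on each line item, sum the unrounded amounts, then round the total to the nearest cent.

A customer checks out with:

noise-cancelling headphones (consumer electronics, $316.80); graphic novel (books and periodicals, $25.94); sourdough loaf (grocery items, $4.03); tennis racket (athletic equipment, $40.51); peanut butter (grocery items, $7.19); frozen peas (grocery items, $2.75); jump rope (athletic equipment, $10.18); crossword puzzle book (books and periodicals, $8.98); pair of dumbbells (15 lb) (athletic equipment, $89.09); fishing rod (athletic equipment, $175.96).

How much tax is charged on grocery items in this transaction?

Sourdough loaf $4.03: grocery items → 0% + 2.25% district = 2.25% → $0.090675
Peanut butter $7.19: grocery items → 0% + 2.25% district = 2.25% → $0.161775
Frozen peas $2.75: grocery items → 0% + 2.25% district = 2.25% → $0.061875
Tax on grocery items: unrounded sum = $0.314325 → $0.31

$0.31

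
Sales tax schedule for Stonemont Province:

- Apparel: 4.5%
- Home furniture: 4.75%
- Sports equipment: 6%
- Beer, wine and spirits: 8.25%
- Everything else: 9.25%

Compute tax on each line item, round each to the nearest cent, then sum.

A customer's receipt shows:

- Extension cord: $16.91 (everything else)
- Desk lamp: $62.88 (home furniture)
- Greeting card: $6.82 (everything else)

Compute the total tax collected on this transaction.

Extension cord $16.91: everything else → 9.25% → $1.56
Desk lamp $62.88: home furniture → 4.75% → $2.99
Greeting card $6.82: everything else → 9.25% → $0.63
Total tax = $1.56 + $2.99 + $0.63 = $5.18

$5.18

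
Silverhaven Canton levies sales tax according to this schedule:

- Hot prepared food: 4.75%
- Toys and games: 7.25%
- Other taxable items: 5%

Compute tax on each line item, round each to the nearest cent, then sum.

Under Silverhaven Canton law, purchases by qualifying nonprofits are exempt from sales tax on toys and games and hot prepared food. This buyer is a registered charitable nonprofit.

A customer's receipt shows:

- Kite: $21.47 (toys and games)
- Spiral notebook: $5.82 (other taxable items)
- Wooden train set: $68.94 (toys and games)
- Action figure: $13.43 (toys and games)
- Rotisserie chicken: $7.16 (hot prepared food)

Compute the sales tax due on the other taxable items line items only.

$0.29

Spiral notebook $5.82: other taxable items → 5% → $0.29
Tax on other taxable items = $0.29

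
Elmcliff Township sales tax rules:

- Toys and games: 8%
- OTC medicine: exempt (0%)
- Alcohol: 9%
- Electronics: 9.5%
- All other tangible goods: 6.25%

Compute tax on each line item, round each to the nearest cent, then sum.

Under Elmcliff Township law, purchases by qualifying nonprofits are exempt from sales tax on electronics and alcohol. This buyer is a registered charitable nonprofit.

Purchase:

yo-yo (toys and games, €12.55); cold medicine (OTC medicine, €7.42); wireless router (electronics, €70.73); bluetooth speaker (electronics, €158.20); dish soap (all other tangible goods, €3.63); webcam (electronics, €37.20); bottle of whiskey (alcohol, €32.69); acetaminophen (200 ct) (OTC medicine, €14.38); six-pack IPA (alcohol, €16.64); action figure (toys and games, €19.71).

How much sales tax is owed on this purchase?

Yo-yo €12.55: toys and games → 8% → €1.00
Cold medicine €7.42: OTC medicine → 0% → €0.00
Wireless router €70.73: electronics, buyer-exempt → 0% → €0.00
Bluetooth speaker €158.20: electronics, buyer-exempt → 0% → €0.00
Dish soap €3.63: all other tangible goods → 6.25% → €0.23
Webcam €37.20: electronics, buyer-exempt → 0% → €0.00
Bottle of whiskey €32.69: alcohol, buyer-exempt → 0% → €0.00
Acetaminophen (200 ct) €14.38: OTC medicine → 0% → €0.00
Six-pack IPA €16.64: alcohol, buyer-exempt → 0% → €0.00
Action figure €19.71: toys and games → 8% → €1.58
Total tax = €1.00 + €0.23 + €1.58 = €2.81

€2.81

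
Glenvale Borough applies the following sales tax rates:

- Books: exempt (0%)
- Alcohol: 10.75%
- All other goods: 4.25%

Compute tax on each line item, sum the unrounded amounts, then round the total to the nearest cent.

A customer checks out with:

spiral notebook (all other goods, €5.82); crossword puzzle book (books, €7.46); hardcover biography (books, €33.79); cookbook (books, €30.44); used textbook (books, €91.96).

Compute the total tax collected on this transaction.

Spiral notebook €5.82: all other goods → 4.25% → €0.24735
Crossword puzzle book €7.46: books → 0% → €0.00
Hardcover biography €33.79: books → 0% → €0.00
Cookbook €30.44: books → 0% → €0.00
Used textbook €91.96: books → 0% → €0.00
Unrounded tax sum = €0.24735 → €0.25

€0.25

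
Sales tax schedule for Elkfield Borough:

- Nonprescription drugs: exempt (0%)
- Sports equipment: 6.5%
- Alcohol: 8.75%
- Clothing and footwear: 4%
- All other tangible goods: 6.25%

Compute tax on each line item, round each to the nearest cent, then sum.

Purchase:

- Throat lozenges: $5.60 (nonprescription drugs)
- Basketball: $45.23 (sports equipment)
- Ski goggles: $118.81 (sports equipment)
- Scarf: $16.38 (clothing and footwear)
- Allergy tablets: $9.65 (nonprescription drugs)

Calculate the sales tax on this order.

Throat lozenges $5.60: nonprescription drugs → 0% → $0.00
Basketball $45.23: sports equipment → 6.5% → $2.94
Ski goggles $118.81: sports equipment → 6.5% → $7.72
Scarf $16.38: clothing and footwear → 4% → $0.66
Allergy tablets $9.65: nonprescription drugs → 0% → $0.00
Total tax = $2.94 + $7.72 + $0.66 = $11.32

$11.32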